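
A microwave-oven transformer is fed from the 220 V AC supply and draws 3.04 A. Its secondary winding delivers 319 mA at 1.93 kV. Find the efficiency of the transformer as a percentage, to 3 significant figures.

η ≈ 92.1%

P_in = 220 × 3.04 = 668.800 W.
P_out = 1930 × 0.319 = 615.670 W.
η = P_out/P_in = 615.670/668.800 = 0.921.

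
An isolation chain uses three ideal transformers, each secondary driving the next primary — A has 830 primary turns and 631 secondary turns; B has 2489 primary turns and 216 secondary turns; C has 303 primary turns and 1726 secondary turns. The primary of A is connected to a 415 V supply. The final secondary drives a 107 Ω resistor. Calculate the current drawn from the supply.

I_supply ≈ 0.548 A

After A: V = 415.00 × 631/830 = 315.50 V.
After B: V = 315.50 × 216/2489 = 27.380 V.
After C: V = 27.380 × 1726/303 = 155.96 V.
I_load = 155.96/107 = 1.4576 A, so P_out = 155.96 × 1.4576 = 227.34 W.
All ideal ⇒ P_in = P_out, so I_supply = 227.34/415 = 0.548 A.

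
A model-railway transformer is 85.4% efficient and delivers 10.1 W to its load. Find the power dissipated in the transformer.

P_in = P_out/η = 10.1/0.854 = 11.8267 W.
P_loss = P_in − P_out = 11.8267 − 10.1 = 1.73 W.

P_loss ≈ 1.73 W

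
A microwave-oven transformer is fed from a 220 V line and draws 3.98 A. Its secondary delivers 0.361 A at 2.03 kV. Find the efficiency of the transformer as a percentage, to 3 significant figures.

P_in = 220 × 3.98 = 875.600 W.
P_out = 2030 × 0.361 = 732.830 W.
η = P_out/P_in = 732.830/875.600 = 0.837.

η ≈ 83.7%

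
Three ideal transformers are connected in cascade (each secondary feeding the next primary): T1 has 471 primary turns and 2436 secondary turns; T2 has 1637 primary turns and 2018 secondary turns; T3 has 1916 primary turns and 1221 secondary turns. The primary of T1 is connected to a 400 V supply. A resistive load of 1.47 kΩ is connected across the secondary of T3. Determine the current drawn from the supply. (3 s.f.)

After T1: V = 400.00 × 2436/471 = 2068.8 V.
After T2: V = 2068.8 × 2018/1637 = 2550.3 V.
After T3: V = 2550.3 × 1221/1916 = 1625.2 V.
I_load = 1625.2/1470 = 1.1056 A, so P_out = 1625.2 × 1.1056 = 1796.8 W.
All ideal ⇒ P_in = P_out, so I_supply = 1796.8/400 = 4.49 A.

I_supply ≈ 4.49 A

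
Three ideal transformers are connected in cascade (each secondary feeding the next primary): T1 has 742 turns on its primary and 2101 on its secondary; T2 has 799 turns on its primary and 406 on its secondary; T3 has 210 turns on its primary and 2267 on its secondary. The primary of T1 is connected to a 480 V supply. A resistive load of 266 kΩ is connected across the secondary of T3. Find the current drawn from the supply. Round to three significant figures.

Secondary of T1: V = 480.00 × 2101/742 = 1359.1 V.
Secondary of T2: V = 1359.1 × 406/799 = 690.63 V.
Secondary of T3: V = 690.63 × 2267/210 = 7455.5 V.
I_load = 7455.5/266000 = 0.028028 A, so P_out = 7455.5 × 0.028028 = 208.96 W.
All ideal ⇒ P_in = P_out, so I_supply = 208.96/480 = 0.435 A.

I_supply ≈ 0.435 A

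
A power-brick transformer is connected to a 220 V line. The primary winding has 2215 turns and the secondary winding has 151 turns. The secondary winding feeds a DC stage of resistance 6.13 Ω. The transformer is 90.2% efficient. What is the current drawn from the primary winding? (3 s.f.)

V_s = 220 × 151/2215 = 14.998 V.
I_s = V_s/R = 14.998/6.13 = 2.4466 A.
P_out = V_s I_s = 14.998 × 2.4466 = 36.694 W.
P_in = P_out/η = 36.694/0.902 = 40.680 W.
I_p = P_in/V_p = 40.680/220 = 0.185 A.

I_p ≈ 0.185 A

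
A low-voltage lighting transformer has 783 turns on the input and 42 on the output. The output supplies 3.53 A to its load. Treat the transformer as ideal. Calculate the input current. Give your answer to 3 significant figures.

For an ideal transformer I_in/I_out = N_out/N_in, so I_in = 3.53 × 42/783 = 0.189 A.

I_in ≈ 0.189 A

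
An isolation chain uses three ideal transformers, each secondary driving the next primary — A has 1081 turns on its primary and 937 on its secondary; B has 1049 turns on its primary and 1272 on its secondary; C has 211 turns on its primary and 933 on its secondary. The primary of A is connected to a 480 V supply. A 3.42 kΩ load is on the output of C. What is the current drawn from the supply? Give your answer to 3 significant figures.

I_supply ≈ 3.03 A

Secondary of A: V = 480.00 × 937/1081 = 416.06 V.
Secondary of B: V = 416.06 × 1272/1049 = 504.51 V.
Secondary of C: V = 504.51 × 933/211 = 2230.8 V.
I_load = 2230.8/3420 = 0.65229 A, so P_out = 2230.8 × 0.65229 = 1455.1 W.
All ideal ⇒ P_in = P_out, so I_supply = 1455.1/480 = 3.03 A.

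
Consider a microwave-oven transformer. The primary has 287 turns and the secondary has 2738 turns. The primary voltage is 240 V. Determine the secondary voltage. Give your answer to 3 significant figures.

V_s/V_p = N_s/N_p, so V_s = 240 × 2738/287 = 2290 V.

V_s ≈ 2290 V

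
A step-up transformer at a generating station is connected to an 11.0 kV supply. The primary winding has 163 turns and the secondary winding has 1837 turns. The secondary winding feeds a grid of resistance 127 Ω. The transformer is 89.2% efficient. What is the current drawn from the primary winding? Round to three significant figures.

V_s = 11000 × 1837/163 = 123970 V.
I_s = V_s/R = 123970/127 = 976.14 A.
P_out = V_s I_s = 123970 × 976.14 = 1.2101×10^8 W.
P_in = P_out/η = 1.2101×10^8/0.892 = 1.3566×10^8 W.
I_p = P_in/V_p = 1.3566×10^8/11000 = 12300 A.

I_p ≈ 12300 A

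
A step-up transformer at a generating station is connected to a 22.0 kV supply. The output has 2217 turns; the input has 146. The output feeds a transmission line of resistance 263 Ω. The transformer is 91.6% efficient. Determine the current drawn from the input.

I_in ≈ 21100 A

V_out = 22000 × 2217/146 = 334070 V.
I_out = V_out/R = 334070/263 = 1270.2 A.
P_out = V_out I_out = 334070 × 1270.2 = 4.2434×10^8 W.
P_in = P_out/η = 4.2434×10^8/0.916 = 4.6325×10^8 W.
I_in = P_in/V_in = 4.6325×10^8/22000 = 21100 A.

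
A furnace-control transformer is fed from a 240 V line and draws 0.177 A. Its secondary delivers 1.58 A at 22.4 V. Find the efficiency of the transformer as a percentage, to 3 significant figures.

P_in = 240 × 0.177 = 42.4800 W.
P_out = 22.4 × 1.58 = 35.3920 W.
η = P_out/P_in = 35.3920/42.4800 = 0.833.

η ≈ 83.3%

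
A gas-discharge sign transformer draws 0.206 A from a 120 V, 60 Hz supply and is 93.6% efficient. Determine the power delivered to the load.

P_out ≈ 23.1 W

P_in = V_p I_p = 120 × 0.206 = 24.720 W.
P_out = η P_in = 0.936 × 24.720 = 23.1 W.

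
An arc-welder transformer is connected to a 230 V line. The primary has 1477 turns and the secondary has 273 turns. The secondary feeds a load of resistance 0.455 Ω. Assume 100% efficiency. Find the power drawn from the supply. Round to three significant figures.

V_s = V_p × N_s/N_p = 230 × 273/1477 = 42.512 V.
I_s = V_s/R = 42.512/0.455 = 93.433 A.
I_p = I_s × N_s/N_p = 93.433 × 273/1477 = 17.270 A.
P = V_p I_p = 230 × 17.270 = 3970 W.

P ≈ 3970 W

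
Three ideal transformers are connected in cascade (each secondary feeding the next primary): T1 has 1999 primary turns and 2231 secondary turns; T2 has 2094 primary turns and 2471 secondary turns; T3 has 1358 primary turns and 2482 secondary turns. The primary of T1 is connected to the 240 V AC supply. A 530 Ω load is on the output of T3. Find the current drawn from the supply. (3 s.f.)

Secondary of T1: V = 240.00 × 2231/1999 = 267.85 V.
Secondary of T2: V = 267.85 × 2471/2094 = 316.08 V.
Secondary of T3: V = 316.08 × 2482/1358 = 577.69 V.
I_load = 577.69/530 = 1.0900 A, so P_out = 577.69 × 1.0900 = 629.67 W.
All ideal ⇒ P_in = P_out, so I_supply = 629.67/240 = 2.62 A.

I_supply ≈ 2.62 A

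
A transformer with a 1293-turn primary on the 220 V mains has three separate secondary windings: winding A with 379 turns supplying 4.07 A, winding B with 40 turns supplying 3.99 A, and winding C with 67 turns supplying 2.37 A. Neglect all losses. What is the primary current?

V_A = 220 × 379/1293 = 64.486 V; V_B = 220 × 40/1293 = 6.8059 V; V_C = 220 × 67/1293 = 11.400 V.
P_out = V_A I_A + V_B I_B + V_C I_C = 64.486×4.07 + 6.8059×3.99 + 11.400×2.37 = 262.46 + 27.155 + 27.018 = 316.63 W.
Ideal ⇒ P_in = P_out, so I_p = P_out/V_p = 316.63/220 = 1.44 A.

I_p ≈ 1.44 A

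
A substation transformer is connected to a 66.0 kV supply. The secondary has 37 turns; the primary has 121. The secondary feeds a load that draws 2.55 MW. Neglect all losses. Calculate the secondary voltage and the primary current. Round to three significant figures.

V_s = V_p × N_s/N_p = 66000 × 37/121 = 20182 V.
I_s = P/V_s = 2.55×10^6/20182 = 126.35 A.
I_p = I_s × N_s/N_p = 126.35 × 37/121 = 38.6 A.

V_s ≈ 20200 V, I_p ≈ 38.6 A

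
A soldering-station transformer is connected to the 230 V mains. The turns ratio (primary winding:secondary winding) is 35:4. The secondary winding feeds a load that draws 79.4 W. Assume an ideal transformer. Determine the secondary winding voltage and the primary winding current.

V_s = V_p × N_s/N_p = 230 × 4/35 = 26.286 V.
I_s = P/V_s = 79.4/26.286 = 3.0207 A.
I_p = I_s × N_s/N_p = 3.0207 × 4/35 = 0.345 A.

V_s ≈ 26.3 V, I_p ≈ 0.345 A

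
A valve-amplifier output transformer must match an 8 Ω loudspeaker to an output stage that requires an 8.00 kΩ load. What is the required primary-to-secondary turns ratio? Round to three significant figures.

Z_p/Z_s = (N_p/N_s)², so N_p/N_s = √(8000/8) = √1000 = 31.6.

N_p/N_s ≈ 31.6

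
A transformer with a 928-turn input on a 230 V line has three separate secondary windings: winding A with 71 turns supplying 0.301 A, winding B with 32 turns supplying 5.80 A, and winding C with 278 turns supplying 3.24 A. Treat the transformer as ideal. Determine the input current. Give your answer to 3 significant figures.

V_A = 230 × 71/928 = 17.597 V; V_B = 230 × 32/928 = 7.9310 V; V_C = 230 × 278/928 = 68.901 V.
P_out = V_A I_A + V_B I_B + V_C I_C = 17.597×0.301 + 7.9310×5.80 + 68.901×3.24 = 5.2967 + 46.000 + 223.24 = 274.54 W.
Ideal ⇒ P_in = P_out, so I_in = P_out/V_in = 274.54/230 = 1.19 A.

I_in ≈ 1.19 A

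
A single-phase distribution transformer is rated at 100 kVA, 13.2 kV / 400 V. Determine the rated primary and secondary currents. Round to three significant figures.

I_p = S/V_p = 100000/13200 = 7.58 A.
I_s = S/V_s = 100000/400 = 250 A.

I_p ≈ 7.58 A, I_s ≈ 250 A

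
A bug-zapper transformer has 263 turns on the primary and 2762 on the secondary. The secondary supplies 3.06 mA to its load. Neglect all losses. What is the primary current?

For an ideal transformer I_p/I_s = N_s/N_p, so I_p = 0.00306 × 2762/263 = 0.0321 A.

I_p ≈ 0.0321 A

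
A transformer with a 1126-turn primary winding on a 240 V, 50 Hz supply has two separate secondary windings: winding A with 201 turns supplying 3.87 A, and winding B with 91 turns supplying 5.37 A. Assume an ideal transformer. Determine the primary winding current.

I_p ≈ 1.12 A

V_A = 240 × 201/1126 = 42.842 V; V_B = 240 × 91/1126 = 19.396 V.
P_out = V_A I_A + V_B I_B = 42.842×3.87 + 19.396×5.37 = 165.80 + 104.16 = 269.96 W.
Ideal ⇒ P_in = P_out, so I_p = P_out/V_p = 269.96/240 = 1.12 A.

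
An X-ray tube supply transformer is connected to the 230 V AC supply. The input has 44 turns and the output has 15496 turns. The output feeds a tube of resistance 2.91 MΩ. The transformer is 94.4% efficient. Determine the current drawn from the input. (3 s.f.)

I_in ≈ 10.4 A

V_out = 230 × 15496/44 = 81002 V.
I_out = V_out/R = 81002/(2.91×10^6) = 0.027836 A.
P_out = V_out I_out = 81002 × 0.027836 = 2254.7 W.
P_in = P_out/η = 2254.7/0.944 = 2388.5 W.
I_in = P_in/V_in = 2388.5/230 = 10.4 A.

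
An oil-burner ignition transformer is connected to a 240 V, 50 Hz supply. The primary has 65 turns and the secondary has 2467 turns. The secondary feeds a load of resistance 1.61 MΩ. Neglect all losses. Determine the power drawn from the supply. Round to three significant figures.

P ≈ 51.5 W

V_s = V_p × N_s/N_p = 240 × 2467/65 = 9108.9 V.
I_s = V_s/R = 9108.9/(1.61×10^6) = 0.0056577 A.
I_p = I_s × N_s/N_p = 0.0056577 × 2467/65 = 0.21473 A.
P = V_p I_p = 240 × 0.21473 = 51.5 W.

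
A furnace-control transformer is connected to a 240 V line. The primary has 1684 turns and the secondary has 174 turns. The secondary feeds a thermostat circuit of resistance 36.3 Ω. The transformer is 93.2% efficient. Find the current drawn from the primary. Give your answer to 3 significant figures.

V_s = 240 × 174/1684 = 24.798 V.
I_s = V_s/R = 24.798/36.3 = 0.68314 A.
P_out = V_s I_s = 24.798 × 0.68314 = 16.941 W.
P_in = P_out/η = 16.941/0.932 = 18.177 W.
I_p = P_in/V_p = 18.177/240 = 0.0757 A.

I_p ≈ 0.0757 A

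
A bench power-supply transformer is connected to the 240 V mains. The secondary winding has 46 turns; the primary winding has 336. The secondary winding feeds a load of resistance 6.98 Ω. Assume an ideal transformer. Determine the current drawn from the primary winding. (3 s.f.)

I_p ≈ 0.644 A

V_s = V_p × N_s/N_p = 240 × 46/336 = 32.857 V.
I_s = V_s/R = 32.857/6.98 = 4.7073 A.
For an ideal transformer I_p N_p = I_s N_s, so I_p = 4.7073 × 46/336 = 0.644 A.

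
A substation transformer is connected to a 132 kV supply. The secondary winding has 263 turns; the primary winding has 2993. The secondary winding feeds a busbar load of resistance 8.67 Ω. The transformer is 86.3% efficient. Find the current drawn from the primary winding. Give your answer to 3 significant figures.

I_p ≈ 136 A

V_s = 132000 × 263/2993 = 11599 V.
I_s = V_s/R = 11599/8.67 = 1337.8 A.
P_out = V_s I_s = 11599 × 1337.8 = 1.5518×10^7 W.
P_in = P_out/η = 1.5518×10^7/0.863 = 1.7981×10^7 W.
I_p = P_in/V_p = 1.7981×10^7/132000 = 136 A.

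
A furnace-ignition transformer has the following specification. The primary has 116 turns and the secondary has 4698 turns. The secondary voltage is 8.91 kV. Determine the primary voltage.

V_p ≈ 220 V

V_p/V_s = N_p/N_s, so V_p = 8910 × 116/4698 = 220 V.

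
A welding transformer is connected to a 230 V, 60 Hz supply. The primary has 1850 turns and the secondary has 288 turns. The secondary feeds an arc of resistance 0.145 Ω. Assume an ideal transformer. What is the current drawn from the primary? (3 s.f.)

I_p ≈ 38.4 A

V_s = V_p × N_s/N_p = 230 × 288/1850 = 35.805 V.
I_s = V_s/R = 35.805/0.145 = 246.93 A.
For an ideal transformer I_p N_p = I_s N_s, so I_p = 246.93 × 288/1850 = 38.4 A.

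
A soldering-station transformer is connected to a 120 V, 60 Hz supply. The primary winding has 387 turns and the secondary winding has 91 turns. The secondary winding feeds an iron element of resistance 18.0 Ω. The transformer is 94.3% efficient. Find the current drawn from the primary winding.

V_s = 120 × 91/387 = 28.217 V.
I_s = V_s/R = 28.217/18.0 = 1.5676 A.
P_out = V_s I_s = 28.217 × 1.5676 = 44.233 W.
P_in = P_out/η = 44.233/0.943 = 46.907 W.
I_p = P_in/V_p = 46.907/120 = 0.391 A.

I_p ≈ 0.391 A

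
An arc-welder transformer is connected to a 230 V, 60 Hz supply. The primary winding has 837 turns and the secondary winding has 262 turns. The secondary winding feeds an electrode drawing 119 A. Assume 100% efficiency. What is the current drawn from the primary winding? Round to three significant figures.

For an ideal transformer I_p N_p = I_s N_s, so I_p = 119 × 262/837 = 37.2 A.

I_p ≈ 37.2 A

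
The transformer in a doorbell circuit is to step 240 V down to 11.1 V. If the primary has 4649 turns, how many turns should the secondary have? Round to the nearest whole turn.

N_s/N_p = V_s/V_p, so N_s = 4649 × 11.1/240 = 215.0 ≈ 215 turns.

N_s = 215 turns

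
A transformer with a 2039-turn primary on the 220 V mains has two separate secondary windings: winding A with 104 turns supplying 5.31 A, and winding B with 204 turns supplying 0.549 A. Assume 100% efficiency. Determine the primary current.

V_A = 220 × 104/2039 = 11.221 V; V_B = 220 × 204/2039 = 22.011 V.
P_out = V_A I_A + V_B I_B = 11.221×5.31 + 22.011×0.549 = 59.585 + 12.084 = 71.668 W.
Ideal ⇒ P_in = P_out, so I_p = P_out/V_p = 71.668/220 = 0.326 A.

I_p ≈ 0.326 A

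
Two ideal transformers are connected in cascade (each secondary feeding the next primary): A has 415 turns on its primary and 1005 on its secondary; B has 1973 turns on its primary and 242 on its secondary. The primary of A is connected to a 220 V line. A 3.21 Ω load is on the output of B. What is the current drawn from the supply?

I_supply ≈ 6.05 A

Secondary of A: V = 220.00 × 1005/415 = 532.77 V.
Secondary of B: V = 532.77 × 242/1973 = 65.347 V.
I_load = 65.347/3.21 = 20.357 A, so P_out = 65.347 × 20.357 = 1330.3 W.
All ideal ⇒ P_in = P_out, so I_supply = 1330.3/220 = 6.05 A.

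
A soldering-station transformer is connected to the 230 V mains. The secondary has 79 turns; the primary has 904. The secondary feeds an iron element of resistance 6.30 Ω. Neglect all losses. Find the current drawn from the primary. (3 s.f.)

I_p ≈ 0.279 A

V_s = V_p × N_s/N_p = 230 × 79/904 = 20.100 V.
I_s = V_s/R = 20.100/6.30 = 3.1904 A.
For an ideal transformer I_p N_p = I_s N_s, so I_p = 3.1904 × 79/904 = 0.279 A.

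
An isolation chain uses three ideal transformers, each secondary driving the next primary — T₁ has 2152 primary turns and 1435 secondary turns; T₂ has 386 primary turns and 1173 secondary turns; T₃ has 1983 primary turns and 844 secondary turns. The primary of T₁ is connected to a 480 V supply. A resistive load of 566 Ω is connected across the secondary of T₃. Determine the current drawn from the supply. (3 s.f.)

I_supply ≈ 0.631 A

Secondary of T₁: V = 480.00 × 1435/2152 = 320.07 V.
Secondary of T₂: V = 320.07 × 1173/386 = 972.66 V.
Secondary of T₃: V = 972.66 × 844/1983 = 413.98 V.
I_load = 413.98/566 = 0.73142 A, so P_out = 413.98 × 0.73142 = 302.79 W.
All ideal ⇒ P_in = P_out, so I_supply = 302.79/480 = 0.631 A.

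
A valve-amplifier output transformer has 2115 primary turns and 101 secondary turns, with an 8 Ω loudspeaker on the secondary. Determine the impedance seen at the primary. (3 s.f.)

Z_p ≈ 3510 Ω

Z_p = (N_p/N_s)² × Z_s = (2115/101)² × 8 = 3510 Ω.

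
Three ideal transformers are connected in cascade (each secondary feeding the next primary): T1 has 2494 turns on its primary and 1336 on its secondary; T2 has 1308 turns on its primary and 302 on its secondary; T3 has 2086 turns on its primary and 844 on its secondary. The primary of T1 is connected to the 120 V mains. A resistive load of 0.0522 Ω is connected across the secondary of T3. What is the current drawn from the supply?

After T1: V = 120.00 × 1336/2494 = 64.282 V.
After T2: V = 64.282 × 302/1308 = 14.842 V.
After T3: V = 14.842 × 844/2086 = 6.0051 V.
I_load = 6.0051/0.0522 = 115.04 A, so P_out = 6.0051 × 115.04 = 690.82 W.
All ideal ⇒ P_in = P_out, so I_supply = 690.82/120 = 5.76 A.

I_supply ≈ 5.76 A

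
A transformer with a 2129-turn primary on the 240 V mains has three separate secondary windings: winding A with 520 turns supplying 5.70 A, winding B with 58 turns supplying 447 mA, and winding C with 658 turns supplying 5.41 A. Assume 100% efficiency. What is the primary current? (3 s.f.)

I_p ≈ 3.08 A

V_A = 240 × 520/2129 = 58.619 V; V_B = 240 × 58/2129 = 6.5383 V; V_C = 240 × 658/2129 = 74.176 V.
P_out = V_A I_A + V_B I_B + V_C I_C = 58.619×5.70 + 6.5383×0.447 + 74.176×5.41 = 334.13 + 2.9226 + 401.29 = 738.34 W.
Ideal ⇒ P_in = P_out, so I_p = P_out/V_p = 738.34/240 = 3.08 A.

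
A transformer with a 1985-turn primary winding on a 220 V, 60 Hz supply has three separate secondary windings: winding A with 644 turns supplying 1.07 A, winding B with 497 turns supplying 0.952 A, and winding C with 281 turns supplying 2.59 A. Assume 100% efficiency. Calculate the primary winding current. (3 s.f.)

V_A = 220 × 644/1985 = 71.375 V; V_B = 220 × 497/1985 = 55.083 V; V_C = 220 × 281/1985 = 31.144 V.
P_out = V_A I_A + V_B I_B + V_C I_C = 71.375×1.07 + 55.083×0.952 + 31.144×2.59 = 76.372 + 52.439 + 80.662 = 209.47 W.
Ideal ⇒ P_in = P_out, so I_p = P_out/V_p = 209.47/220 = 0.952 A.

I_p ≈ 0.952 A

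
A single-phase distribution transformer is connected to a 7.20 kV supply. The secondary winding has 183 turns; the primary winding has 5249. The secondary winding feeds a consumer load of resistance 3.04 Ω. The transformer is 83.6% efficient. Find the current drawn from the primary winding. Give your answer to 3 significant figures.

I_p ≈ 3.44 A

V_s = 7200 × 183/5249 = 251.02 V.
I_s = V_s/R = 251.02/3.04 = 82.572 A.
P_out = V_s I_s = 251.02 × 82.572 = 20727 W.
P_in = P_out/η = 20727/0.836 = 24793 W.
I_p = P_in/V_p = 24793/7200 = 3.44 A.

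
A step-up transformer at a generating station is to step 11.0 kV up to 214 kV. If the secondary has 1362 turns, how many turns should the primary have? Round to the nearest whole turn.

N_p/N_s = V_p/V_s, so N_p = 1362 × 11000/214000 = 70.0 ≈ 70 turns.

N_p = 70 turns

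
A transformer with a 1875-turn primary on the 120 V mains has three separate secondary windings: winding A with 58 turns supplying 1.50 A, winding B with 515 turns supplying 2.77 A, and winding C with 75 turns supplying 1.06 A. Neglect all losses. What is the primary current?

V_A = 120 × 58/1875 = 3.7120 V; V_B = 120 × 515/1875 = 32.960 V; V_C = 120 × 75/1875 = 4.8000 V.
P_out = V_A I_A + V_B I_B + V_C I_C = 3.7120×1.50 + 32.960×2.77 + 4.8000×1.06 = 5.5680 + 91.299 + 5.0880 = 101.96 W.
Ideal ⇒ P_in = P_out, so I_p = P_out/V_p = 101.96/120 = 0.850 A.

I_p ≈ 0.850 A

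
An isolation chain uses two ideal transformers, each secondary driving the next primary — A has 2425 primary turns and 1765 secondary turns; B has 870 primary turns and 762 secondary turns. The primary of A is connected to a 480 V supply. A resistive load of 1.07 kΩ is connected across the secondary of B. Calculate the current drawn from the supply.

I_supply ≈ 0.182 A

Secondary of A: V = 480.00 × 1765/2425 = 349.36 V.
Secondary of B: V = 349.36 × 762/870 = 305.99 V.
I_load = 305.99/1070 = 0.28597 A, so P_out = 305.99 × 0.28597 = 87.506 W.
All ideal ⇒ P_in = P_out, so I_supply = 87.506/480 = 0.182 A.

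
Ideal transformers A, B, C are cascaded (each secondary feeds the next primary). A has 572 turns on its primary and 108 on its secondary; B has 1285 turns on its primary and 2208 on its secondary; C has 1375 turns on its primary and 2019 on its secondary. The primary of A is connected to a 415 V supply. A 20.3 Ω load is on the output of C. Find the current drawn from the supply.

After A: V = 415.00 × 108/572 = 78.357 V.
After B: V = 78.357 × 2208/1285 = 134.64 V.
After C: V = 134.64 × 2019/1375 = 197.70 V.
I_load = 197.70/20.3 = 9.7389 A, so P_out = 197.70 × 9.7389 = 1925.4 W.
All ideal ⇒ P_in = P_out, so I_supply = 1925.4/415 = 4.64 A.

I_supply ≈ 4.64 A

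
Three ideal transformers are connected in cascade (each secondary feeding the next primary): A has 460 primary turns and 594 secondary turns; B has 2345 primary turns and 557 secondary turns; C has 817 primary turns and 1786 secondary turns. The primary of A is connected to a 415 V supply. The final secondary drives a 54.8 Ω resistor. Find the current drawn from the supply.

I_supply ≈ 3.40 A

Secondary of A: V = 415.00 × 594/460 = 535.89 V.
Secondary of B: V = 535.89 × 557/2345 = 127.29 V.
Secondary of C: V = 127.29 × 1786/817 = 278.26 V.
I_load = 278.26/54.8 = 5.0777 A, so P_out = 278.26 × 5.0777 = 1412.9 W.
All ideal ⇒ P_in = P_out, so I_supply = 1412.9/415 = 3.40 A.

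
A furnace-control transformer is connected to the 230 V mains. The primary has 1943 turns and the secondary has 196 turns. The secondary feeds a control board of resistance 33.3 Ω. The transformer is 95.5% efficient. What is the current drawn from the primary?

I_p ≈ 0.0736 A

V_s = 230 × 196/1943 = 23.201 V.
I_s = V_s/R = 23.201/33.3 = 0.69673 A.
P_out = V_s I_s = 23.201 × 0.69673 = 16.165 W.
P_in = P_out/η = 16.165/0.955 = 16.927 W.
I_p = P_in/V_p = 16.927/230 = 0.0736 A.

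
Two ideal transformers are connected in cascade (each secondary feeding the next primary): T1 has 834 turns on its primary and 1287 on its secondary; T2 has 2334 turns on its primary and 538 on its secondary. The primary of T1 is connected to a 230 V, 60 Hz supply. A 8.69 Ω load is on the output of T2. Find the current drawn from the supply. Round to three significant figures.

I_supply ≈ 3.35 A

After T1: V = 230.00 × 1287/834 = 354.93 V.
After T2: V = 354.93 × 538/2334 = 81.813 V.
I_load = 81.813/8.69 = 9.4146 A, so P_out = 81.813 × 9.4146 = 770.24 W.
All ideal ⇒ P_in = P_out, so I_supply = 770.24/230 = 3.35 A.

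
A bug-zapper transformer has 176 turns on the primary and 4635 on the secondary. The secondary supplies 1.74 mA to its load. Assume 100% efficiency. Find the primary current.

For an ideal transformer I_p/I_s = N_s/N_p, so I_p = 0.00174 × 4635/176 = 0.0458 A.

I_p ≈ 0.0458 A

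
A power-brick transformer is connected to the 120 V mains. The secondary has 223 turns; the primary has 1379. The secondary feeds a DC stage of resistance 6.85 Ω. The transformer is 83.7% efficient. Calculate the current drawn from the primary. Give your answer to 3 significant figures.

V_s = 120 × 223/1379 = 19.405 V.
I_s = V_s/R = 19.405/6.85 = 2.8329 A.
P_out = V_s I_s = 19.405 × 2.8329 = 54.973 W.
P_in = P_out/η = 54.973/0.837 = 65.679 W.
I_p = P_in/V_p = 65.679/120 = 0.547 A.

I_p ≈ 0.547 A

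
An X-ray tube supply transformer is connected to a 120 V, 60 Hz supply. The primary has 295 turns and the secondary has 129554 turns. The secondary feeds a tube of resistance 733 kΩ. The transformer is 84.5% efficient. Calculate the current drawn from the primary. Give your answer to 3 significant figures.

I_p ≈ 37.4 A

V_s = 120 × 129554/295 = 52700 V.
I_s = V_s/R = 52700/733000 = 0.071896 A.
P_out = V_s I_s = 52700 × 0.071896 = 3788.9 W.
P_in = P_out/η = 3788.9/0.845 = 4483.9 W.
I_p = P_in/V_p = 4483.9/120 = 37.4 A.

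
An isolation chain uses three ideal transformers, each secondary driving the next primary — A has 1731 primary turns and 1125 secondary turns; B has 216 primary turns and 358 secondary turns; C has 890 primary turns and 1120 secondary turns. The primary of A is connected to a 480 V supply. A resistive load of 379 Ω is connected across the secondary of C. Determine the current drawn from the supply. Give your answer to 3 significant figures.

After A: V = 480.00 × 1125/1731 = 311.96 V.
After B: V = 311.96 × 358/216 = 517.04 V.
After C: V = 517.04 × 1120/890 = 650.66 V.
I_load = 650.66/379 = 1.7168 A, so P_out = 650.66 × 1.7168 = 1117.0 W.
All ideal ⇒ P_in = P_out, so I_supply = 1117.0/480 = 2.33 A.

I_supply ≈ 2.33 A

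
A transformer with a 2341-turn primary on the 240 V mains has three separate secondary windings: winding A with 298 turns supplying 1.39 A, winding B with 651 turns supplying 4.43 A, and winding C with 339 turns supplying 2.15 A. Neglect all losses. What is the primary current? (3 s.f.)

I_p ≈ 1.72 A

V_A = 240 × 298/2341 = 30.551 V; V_B = 240 × 651/2341 = 66.741 V; V_C = 240 × 339/2341 = 34.754 V.
P_out = V_A I_A + V_B I_B + V_C I_C = 30.551×1.39 + 66.741×4.43 + 34.754×2.15 = 42.466 + 295.66 + 74.722 = 412.85 W.
Ideal ⇒ P_in = P_out, so I_p = P_out/V_p = 412.85/240 = 1.72 A.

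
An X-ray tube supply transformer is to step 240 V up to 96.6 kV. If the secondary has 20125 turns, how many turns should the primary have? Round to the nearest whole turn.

N_p/N_s = V_p/V_s, so N_p = 20125 × 240/96600 = 50.0 ≈ 50 turns.

N_p = 50 turns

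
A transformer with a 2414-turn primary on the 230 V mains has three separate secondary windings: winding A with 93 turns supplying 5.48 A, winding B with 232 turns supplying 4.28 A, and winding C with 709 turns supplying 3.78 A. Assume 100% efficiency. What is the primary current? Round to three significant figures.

I_p ≈ 1.73 A

V_A = 230 × 93/2414 = 8.8608 V; V_B = 230 × 232/2414 = 22.104 V; V_C = 230 × 709/2414 = 67.552 V.
P_out = V_A I_A + V_B I_B + V_C I_C = 8.8608×5.48 + 22.104×4.28 + 67.552×3.78 = 48.557 + 94.607 + 255.35 = 398.51 W.
Ideal ⇒ P_in = P_out, so I_p = P_out/V_p = 398.51/230 = 1.73 A.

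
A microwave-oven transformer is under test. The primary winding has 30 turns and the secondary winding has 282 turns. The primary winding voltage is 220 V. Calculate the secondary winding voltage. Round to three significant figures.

V_s/V_p = N_s/N_p, so V_s = 220 × 282/30 = 2070 V.

V_s ≈ 2070 V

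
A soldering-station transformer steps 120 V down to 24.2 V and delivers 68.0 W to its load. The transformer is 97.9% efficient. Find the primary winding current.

I_p ≈ 0.579 A

P_in = P_out/η = 68.0/0.979 = 69.459 W.
I_p = P_in/V_p = 69.459/120 = 0.579 A.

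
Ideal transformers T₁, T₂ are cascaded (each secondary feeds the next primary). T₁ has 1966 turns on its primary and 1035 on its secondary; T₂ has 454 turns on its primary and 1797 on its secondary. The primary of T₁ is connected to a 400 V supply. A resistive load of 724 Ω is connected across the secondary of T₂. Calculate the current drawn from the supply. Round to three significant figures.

I_supply ≈ 2.40 A

After T₁: V = 400.00 × 1035/1966 = 210.58 V.
After T₂: V = 210.58 × 1797/454 = 833.51 V.
I_load = 833.51/724 = 1.1513 A, so P_out = 833.51 × 1.1513 = 959.58 W.
All ideal ⇒ P_in = P_out, so I_supply = 959.58/400 = 2.40 A.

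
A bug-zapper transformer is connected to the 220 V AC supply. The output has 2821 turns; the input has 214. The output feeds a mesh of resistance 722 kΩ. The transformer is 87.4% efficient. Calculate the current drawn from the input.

V_out = 220 × 2821/214 = 2900.1 V.
I_out = V_out/R = 2900.1/722000 = 0.0040167 A.
P_out = V_out I_out = 2900.1 × 0.0040167 = 11.649 W.
P_in = P_out/η = 11.649/0.874 = 13.328 W.
I_in = P_in/V_in = 13.328/220 = 0.0606 A.

I_in ≈ 0.0606 A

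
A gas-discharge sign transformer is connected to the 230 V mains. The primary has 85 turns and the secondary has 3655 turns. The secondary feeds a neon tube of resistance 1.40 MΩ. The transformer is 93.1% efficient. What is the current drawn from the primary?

I_p ≈ 0.326 A

V_s = 230 × 3655/85 = 9890.0 V.
I_s = V_s/R = 9890.0/(1.40×10^6) = 0.0070643 A.
P_out = V_s I_s = 9890.0 × 0.0070643 = 69.866 W.
P_in = P_out/η = 69.866/0.931 = 75.044 W.
I_p = P_in/V_p = 75.044/230 = 0.326 A.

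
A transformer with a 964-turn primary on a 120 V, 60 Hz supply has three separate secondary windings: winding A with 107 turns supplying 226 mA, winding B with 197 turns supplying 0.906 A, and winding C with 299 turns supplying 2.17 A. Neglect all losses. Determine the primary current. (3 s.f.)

V_A = 120 × 107/964 = 13.320 V; V_B = 120 × 197/964 = 24.523 V; V_C = 120 × 299/964 = 37.220 V.
P_out = V_A I_A + V_B I_B + V_C I_C = 13.320×0.226 + 24.523×0.906 + 37.220×2.17 = 3.0102 + 22.218 + 80.767 = 106.00 W.
Ideal ⇒ P_in = P_out, so I_p = P_out/V_p = 106.00/120 = 0.883 A.

I_p ≈ 0.883 A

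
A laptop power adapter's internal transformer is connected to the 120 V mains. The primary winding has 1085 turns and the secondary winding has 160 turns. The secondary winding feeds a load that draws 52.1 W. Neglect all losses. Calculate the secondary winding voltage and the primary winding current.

V_s ≈ 17.7 V, I_p ≈ 0.434 A

V_s = V_p × N_s/N_p = 120 × 160/1085 = 17.696 V.
I_s = P/V_s = 52.1/17.696 = 2.9442 A.
I_p = I_s × N_s/N_p = 2.9442 × 160/1085 = 0.434 A.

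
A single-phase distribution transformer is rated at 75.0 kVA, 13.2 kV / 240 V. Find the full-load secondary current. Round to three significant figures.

I_s ≈ 312 A

I_s = S/V_s = 75000/240 = 312 A.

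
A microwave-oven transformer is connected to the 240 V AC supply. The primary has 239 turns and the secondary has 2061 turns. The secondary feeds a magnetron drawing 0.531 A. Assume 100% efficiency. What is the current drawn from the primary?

I_p ≈ 4.58 A

For an ideal transformer I_p N_p = I_s N_s, so I_p = 0.531 × 2061/239 = 4.58 A.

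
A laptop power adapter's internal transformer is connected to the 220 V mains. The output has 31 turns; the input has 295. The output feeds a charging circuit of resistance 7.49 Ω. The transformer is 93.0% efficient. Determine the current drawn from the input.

V_out = 220 × 31/295 = 23.119 V.
I_out = V_out/R = 23.119/7.49 = 3.0866 A.
P_out = V_out I_out = 23.119 × 3.0866 = 71.358 W.
P_in = P_out/η = 71.358/0.930 = 76.729 W.
I_in = P_in/V_in = 76.729/220 = 0.349 A.

I_in ≈ 0.349 A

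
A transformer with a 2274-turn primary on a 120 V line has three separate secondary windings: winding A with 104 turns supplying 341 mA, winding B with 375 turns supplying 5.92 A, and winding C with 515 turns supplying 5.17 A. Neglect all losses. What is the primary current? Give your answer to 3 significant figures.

I_p ≈ 2.16 A

V_A = 120 × 104/2274 = 5.4881 V; V_B = 120 × 375/2274 = 19.789 V; V_C = 120 × 515/2274 = 27.177 V.
P_out = V_A I_A + V_B I_B + V_C I_C = 5.4881×0.341 + 19.789×5.92 + 27.177×5.17 = 1.8715 + 117.15 + 140.50 = 259.53 W.
Ideal ⇒ P_in = P_out, so I_p = P_out/V_p = 259.53/120 = 2.16 A.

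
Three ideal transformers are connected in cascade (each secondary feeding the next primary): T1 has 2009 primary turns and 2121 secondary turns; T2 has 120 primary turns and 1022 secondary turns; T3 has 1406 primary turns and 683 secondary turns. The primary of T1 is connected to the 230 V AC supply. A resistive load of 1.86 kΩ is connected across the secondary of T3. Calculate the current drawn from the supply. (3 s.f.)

I_supply ≈ 2.36 A

Secondary of T1: V = 230.00 × 2121/2009 = 242.82 V.
Secondary of T2: V = 242.82 × 1022/120 = 2068.0 V.
Secondary of T3: V = 2068.0 × 683/1406 = 1004.6 V.
I_load = 1004.6/1860 = 0.54011 A, so P_out = 1004.6 × 0.54011 = 542.59 W.
All ideal ⇒ P_in = P_out, so I_supply = 542.59/230 = 2.36 A.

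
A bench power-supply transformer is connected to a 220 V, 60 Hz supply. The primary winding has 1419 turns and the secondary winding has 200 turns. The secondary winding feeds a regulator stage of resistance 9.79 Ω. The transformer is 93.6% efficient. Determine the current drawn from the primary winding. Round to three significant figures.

I_p ≈ 0.477 A

V_s = 220 × 200/1419 = 31.008 V.
I_s = V_s/R = 31.008/9.79 = 3.1673 A.
P_out = V_s I_s = 31.008 × 3.1673 = 98.210 W.
P_in = P_out/η = 98.210/0.936 = 104.93 W.
I_p = P_in/V_p = 104.93/220 = 0.477 A.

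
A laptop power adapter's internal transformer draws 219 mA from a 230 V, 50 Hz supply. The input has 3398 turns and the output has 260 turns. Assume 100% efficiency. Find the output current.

I_out/I_in = N_in/N_out, so I_out = 0.219 × 3398/260 = 2.86 A.

I_out ≈ 2.86 A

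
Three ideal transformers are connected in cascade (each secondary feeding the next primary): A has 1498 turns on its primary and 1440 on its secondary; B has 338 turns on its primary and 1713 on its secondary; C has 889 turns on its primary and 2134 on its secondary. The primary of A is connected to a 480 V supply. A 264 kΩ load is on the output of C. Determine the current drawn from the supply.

Secondary of A: V = 480.00 × 1440/1498 = 461.42 V.
Secondary of B: V = 461.42 × 1713/338 = 2338.5 V.
Secondary of C: V = 2338.5 × 2134/889 = 5613.4 V.
I_load = 5613.4/264000 = 0.021263 A, so P_out = 5613.4 × 0.021263 = 119.36 W.
All ideal ⇒ P_in = P_out, so I_supply = 119.36/480 = 0.249 A.

I_supply ≈ 0.249 A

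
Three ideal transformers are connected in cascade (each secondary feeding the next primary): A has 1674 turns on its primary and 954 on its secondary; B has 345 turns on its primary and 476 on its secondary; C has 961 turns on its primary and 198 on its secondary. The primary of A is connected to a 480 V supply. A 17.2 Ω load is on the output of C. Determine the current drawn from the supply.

I_supply ≈ 0.732 A

Secondary of A: V = 480.00 × 954/1674 = 273.55 V.
Secondary of B: V = 273.55 × 476/345 = 377.42 V.
Secondary of C: V = 377.42 × 198/961 = 77.761 V.
I_load = 77.761/17.2 = 4.5210 A, so P_out = 77.761 × 4.5210 = 351.56 W.
All ideal ⇒ P_in = P_out, so I_supply = 351.56/480 = 0.732 A.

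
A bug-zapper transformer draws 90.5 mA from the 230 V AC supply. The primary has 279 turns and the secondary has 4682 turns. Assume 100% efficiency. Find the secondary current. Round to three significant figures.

I_s ≈ 0.00539 A

I_s/I_p = N_p/N_s, so I_s = 0.0905 × 279/4682 = 0.00539 A.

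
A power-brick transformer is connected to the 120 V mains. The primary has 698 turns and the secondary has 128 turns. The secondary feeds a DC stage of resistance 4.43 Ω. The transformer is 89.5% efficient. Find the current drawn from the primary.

I_p ≈ 1.02 A

V_s = 120 × 128/698 = 22.006 V.
I_s = V_s/R = 22.006/4.43 = 4.9674 A.
P_out = V_s I_s = 22.006 × 4.9674 = 109.31 W.
P_in = P_out/η = 109.31/0.895 = 122.14 W.
I_p = P_in/V_p = 122.14/120 = 1.02 A.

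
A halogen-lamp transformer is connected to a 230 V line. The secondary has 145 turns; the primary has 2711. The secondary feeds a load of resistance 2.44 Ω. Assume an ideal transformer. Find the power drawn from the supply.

V_s = V_p × N_s/N_p = 230 × 145/2711 = 12.302 V.
I_s = V_s/R = 12.302/2.44 = 5.0417 A.
I_p = I_s × N_s/N_p = 5.0417 × 145/2711 = 0.26966 A.
P = V_p I_p = 230 × 0.26966 = 62.0 W.

P ≈ 62.0 W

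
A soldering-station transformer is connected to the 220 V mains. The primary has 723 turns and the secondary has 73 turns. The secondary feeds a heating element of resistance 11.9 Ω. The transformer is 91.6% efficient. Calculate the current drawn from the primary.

I_p ≈ 0.206 A

V_s = 220 × 73/723 = 22.213 V.
I_s = V_s/R = 22.213/11.9 = 1.8666 A.
P_out = V_s I_s = 22.213 × 1.8666 = 41.464 W.
P_in = P_out/η = 41.464/0.916 = 45.266 W.
I_p = P_in/V_p = 45.266/220 = 0.206 A.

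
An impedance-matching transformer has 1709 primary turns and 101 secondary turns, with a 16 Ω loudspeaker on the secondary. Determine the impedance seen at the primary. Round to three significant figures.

Z_p = (N_p/N_s)² × Z_s = (1709/101)² × 16 = 4580 Ω.

Z_p ≈ 4580 Ω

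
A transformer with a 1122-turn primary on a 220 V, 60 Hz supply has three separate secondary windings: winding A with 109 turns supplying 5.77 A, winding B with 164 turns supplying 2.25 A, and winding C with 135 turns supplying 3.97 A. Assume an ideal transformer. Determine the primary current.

I_p ≈ 1.37 A

V_A = 220 × 109/1122 = 21.373 V; V_B = 220 × 164/1122 = 32.157 V; V_C = 220 × 135/1122 = 26.471 V.
P_out = V_A I_A + V_B I_B + V_C I_C = 21.373×5.77 + 32.157×2.25 + 26.471×3.97 = 123.32 + 72.353 + 105.09 = 300.76 W.
Ideal ⇒ P_in = P_out, so I_p = P_out/V_p = 300.76/220 = 1.37 A.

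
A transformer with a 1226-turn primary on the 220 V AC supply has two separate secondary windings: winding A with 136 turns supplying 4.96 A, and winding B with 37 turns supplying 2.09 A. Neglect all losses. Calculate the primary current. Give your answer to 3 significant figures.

V_A = 220 × 136/1226 = 24.405 V; V_B = 220 × 37/1226 = 6.6395 V.
P_out = V_A I_A + V_B I_B = 24.405×4.96 + 6.6395×2.09 = 121.05 + 13.877 = 134.92 W.
Ideal ⇒ P_in = P_out, so I_p = P_out/V_p = 134.92/220 = 0.613 A.

I_p ≈ 0.613 A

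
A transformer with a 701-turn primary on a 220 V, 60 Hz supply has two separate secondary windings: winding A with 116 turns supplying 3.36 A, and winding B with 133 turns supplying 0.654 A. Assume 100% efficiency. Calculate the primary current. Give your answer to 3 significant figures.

V_A = 220 × 116/701 = 36.405 V; V_B = 220 × 133/701 = 41.740 V.
P_out = V_A I_A + V_B I_B = 36.405×3.36 + 41.740×0.654 = 122.32 + 27.298 = 149.62 W.
Ideal ⇒ P_in = P_out, so I_p = P_out/V_p = 149.62/220 = 0.680 A.

I_p ≈ 0.680 A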